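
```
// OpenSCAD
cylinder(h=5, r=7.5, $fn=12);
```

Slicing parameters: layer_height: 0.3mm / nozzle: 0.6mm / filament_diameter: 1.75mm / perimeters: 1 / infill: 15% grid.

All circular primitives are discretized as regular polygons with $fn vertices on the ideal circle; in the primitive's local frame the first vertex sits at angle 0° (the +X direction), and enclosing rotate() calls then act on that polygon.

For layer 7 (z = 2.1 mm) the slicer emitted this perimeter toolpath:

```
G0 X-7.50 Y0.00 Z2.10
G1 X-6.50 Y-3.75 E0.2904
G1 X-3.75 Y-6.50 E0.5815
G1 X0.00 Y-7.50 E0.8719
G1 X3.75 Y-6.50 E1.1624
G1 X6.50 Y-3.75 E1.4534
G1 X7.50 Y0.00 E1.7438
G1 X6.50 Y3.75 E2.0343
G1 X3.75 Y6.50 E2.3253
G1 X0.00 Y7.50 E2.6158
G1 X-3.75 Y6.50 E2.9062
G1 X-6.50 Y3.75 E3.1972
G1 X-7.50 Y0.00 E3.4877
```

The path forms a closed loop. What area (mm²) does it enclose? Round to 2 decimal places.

Apply the shoelace formula to the sequence of (X, Y) vertices; enclosed area = 168.88 mm².

168.88 mm²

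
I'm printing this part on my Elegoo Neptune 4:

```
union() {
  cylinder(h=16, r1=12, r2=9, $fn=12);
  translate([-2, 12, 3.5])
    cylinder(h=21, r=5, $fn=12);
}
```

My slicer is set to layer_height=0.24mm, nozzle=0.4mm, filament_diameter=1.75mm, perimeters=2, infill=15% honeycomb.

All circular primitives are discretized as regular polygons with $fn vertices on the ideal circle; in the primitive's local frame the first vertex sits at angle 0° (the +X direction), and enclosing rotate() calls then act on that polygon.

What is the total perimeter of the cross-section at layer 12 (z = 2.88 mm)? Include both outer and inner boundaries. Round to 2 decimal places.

At z = 2.88 mm: the cone: at t=0.180 of its height the radius interpolates to r₁+(r₂−r₁)t = 11.460, giving a regular 12-gon of that circumradius (perimeter = 2·12·11.460·sin(180°/12) = 71.19 mm); the cylinder at (-2, 12) does not reach this height (z outside [3.5, 24.5]); Merging all regions: only the cone is present, so the union is just that shape — boundary = 71.19 mm. Overall, the cross-section is a single solid region. Total boundary length (outer) = 71.19 mm.

71.19 mm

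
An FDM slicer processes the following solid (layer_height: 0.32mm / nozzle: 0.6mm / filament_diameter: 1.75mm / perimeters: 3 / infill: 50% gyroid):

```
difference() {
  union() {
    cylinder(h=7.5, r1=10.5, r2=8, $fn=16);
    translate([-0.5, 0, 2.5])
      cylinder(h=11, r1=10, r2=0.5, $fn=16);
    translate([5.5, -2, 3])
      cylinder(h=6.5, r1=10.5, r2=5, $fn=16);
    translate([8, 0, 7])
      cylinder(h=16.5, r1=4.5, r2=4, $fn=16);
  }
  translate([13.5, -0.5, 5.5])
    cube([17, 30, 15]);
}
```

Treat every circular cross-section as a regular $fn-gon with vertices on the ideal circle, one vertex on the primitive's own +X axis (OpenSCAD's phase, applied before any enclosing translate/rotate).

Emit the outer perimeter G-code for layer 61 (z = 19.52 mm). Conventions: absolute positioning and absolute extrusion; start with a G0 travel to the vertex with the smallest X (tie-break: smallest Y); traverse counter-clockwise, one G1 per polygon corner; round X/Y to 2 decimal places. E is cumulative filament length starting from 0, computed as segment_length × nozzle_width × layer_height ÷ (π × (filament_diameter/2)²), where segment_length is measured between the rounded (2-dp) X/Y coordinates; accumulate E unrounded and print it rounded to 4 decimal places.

At z = 19.52 mm: the cone is not intersected at this z (z outside [0, 7.5]); the cone at (-0.5, 0) does not reach this height (z outside [2.5, 13.5]); the cone at (5.5, -2) does not reach this height (z outside [3, 9.5]); the cone at (8, 0): at t=0.759 of its height the radius interpolates to r₁+(r₂−r₁)t = 4.121, giving a regular 16-gon of that circumradius; Taking the union: only the cone at (8, 0) is present, so the union is just that shape — 1 connected region; the 17×30 cube at (13.5, -0.5) contributes its full rectangle; After the difference (first − rest): starting from the result so far, the 17×30 cube at (13.5, -0.5) misses the remaining region (no effect) — 1 connected region. The outline is a single polygon with 16 vertices. Extrusion per mm of travel: 0.6 × 0.32 / (π × 0.875²) = 0.079824. Accumulating E over each segment gives final E = 2.0537.

G0 X3.88 Y0.00 Z19.52
G1 X4.19 Y-1.58 E0.1285
G1 X5.09 Y-2.91 E0.2567
G1 X6.42 Y-3.81 E0.3849
G1 X8.00 Y-4.12 E0.5134
G1 X9.58 Y-3.81 E0.6420
G1 X10.91 Y-2.91 E0.7701
G1 X11.81 Y-1.58 E0.8983
G1 X12.12 Y0.00 E1.0269
G1 X11.81 Y1.58 E1.1554
G1 X10.91 Y2.91 E1.2836
G1 X9.58 Y3.81 E1.4118
G1 X8.00 Y4.12 E1.5403
G1 X6.42 Y3.81 E1.6688
G1 X5.09 Y2.91 E1.7970
G1 X4.19 Y1.58 E1.9252
G1 X3.88 Y0.00 E2.0537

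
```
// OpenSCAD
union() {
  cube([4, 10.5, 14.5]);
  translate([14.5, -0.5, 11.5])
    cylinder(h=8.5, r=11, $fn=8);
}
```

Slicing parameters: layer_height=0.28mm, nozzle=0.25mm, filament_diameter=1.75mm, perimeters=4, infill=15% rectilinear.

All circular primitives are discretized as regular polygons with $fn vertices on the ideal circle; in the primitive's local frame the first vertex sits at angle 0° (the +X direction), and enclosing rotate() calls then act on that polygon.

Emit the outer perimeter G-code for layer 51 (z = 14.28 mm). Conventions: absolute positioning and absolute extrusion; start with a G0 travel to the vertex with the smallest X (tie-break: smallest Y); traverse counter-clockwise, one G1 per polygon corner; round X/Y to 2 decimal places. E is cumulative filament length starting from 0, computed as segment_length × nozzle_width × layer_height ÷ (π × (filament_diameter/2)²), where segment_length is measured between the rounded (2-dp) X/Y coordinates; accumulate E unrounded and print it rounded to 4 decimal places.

At z = 14.28 mm: the cube (footprint 4×10.5) is included at this height; the r=11 cylinder at (14.5, -0.5) contributes a regular 8-gon of circumradius 11; Combining (union): the regions partially overlap (shared area 0.10 mm²), so overlapping operands fuse into one piece — 1 connected region. The outline is a single polygon with 13 vertices. Extrusion per mm of travel: 0.25 × 0.28 / (π × 0.875²) = 0.029103. Accumulating E over each segment gives final E = 2.7529.

G0 X0.00 Y0.00 Z14.28
G1 X3.71 Y0.00 E0.1080
G1 X3.50 Y-0.50 E0.1238
G1 X6.72 Y-8.28 E0.3688
G1 X14.50 Y-11.50 E0.6138
G1 X22.28 Y-8.28 E0.8589
G1 X25.50 Y-0.50 E1.1039
G1 X22.28 Y7.28 E1.3490
G1 X14.50 Y10.50 E1.5940
G1 X6.72 Y7.28 E1.8391
G1 X4.00 Y0.71 E2.0460
G1 X4.00 Y10.50 E2.3309
G1 X0.00 Y10.50 E2.4473
G1 X0.00 Y0.00 E2.7529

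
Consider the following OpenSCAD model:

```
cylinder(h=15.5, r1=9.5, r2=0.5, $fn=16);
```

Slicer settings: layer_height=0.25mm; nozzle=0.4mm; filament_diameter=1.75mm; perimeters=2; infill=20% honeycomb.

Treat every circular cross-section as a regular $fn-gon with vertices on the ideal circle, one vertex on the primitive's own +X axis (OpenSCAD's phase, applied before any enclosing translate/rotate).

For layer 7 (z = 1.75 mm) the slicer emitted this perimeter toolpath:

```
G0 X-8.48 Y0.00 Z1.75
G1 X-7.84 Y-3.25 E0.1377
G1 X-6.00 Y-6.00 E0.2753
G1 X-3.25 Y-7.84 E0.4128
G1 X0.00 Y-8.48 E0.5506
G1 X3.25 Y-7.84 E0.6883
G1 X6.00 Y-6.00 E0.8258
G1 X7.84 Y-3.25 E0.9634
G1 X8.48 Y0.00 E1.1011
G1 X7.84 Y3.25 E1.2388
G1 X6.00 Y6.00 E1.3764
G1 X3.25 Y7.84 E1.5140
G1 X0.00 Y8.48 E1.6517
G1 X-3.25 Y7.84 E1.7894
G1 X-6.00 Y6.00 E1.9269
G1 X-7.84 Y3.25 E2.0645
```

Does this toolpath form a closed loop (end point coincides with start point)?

Start point (G0): (-8.48, 0.00). End point (last G1): the path does not return to the start — open.

no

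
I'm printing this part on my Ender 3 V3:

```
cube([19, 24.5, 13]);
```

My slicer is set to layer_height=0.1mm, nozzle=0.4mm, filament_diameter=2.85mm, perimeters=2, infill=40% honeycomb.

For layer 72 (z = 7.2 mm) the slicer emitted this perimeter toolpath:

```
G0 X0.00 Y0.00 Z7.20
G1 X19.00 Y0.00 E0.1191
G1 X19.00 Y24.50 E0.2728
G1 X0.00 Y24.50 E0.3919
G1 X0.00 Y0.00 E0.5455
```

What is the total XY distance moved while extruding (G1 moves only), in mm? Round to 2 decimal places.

Sum the Euclidean lengths of each G1 segment: total = 87.00 mm.

87.00 mm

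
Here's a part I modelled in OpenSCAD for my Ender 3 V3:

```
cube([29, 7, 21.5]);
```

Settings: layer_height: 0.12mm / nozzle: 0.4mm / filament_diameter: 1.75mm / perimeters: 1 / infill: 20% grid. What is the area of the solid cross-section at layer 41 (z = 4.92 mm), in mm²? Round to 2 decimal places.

203.00 mm²

At z = 4.92 mm: the cube is present — its section is the full 29×7 rectangle (area 203.00 mm²). Overall, the cross-section is a single solid region. Net area = 203.00 mm².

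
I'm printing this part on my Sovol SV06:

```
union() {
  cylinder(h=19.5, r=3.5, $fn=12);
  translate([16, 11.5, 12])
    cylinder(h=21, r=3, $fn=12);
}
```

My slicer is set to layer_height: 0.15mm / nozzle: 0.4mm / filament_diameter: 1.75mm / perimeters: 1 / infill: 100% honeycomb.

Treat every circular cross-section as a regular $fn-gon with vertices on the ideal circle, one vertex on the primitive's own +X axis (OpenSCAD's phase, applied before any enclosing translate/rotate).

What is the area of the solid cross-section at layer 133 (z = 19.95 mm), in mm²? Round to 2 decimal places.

At z = 19.95 mm: the cylinder is not intersected at this z (z outside [0, 19.5]); the cylinder at (16, 11.5): section is a regular 12-gon, circumradius r=3 (area = (12/2)·3.000²·sin(360°/12) = 27.00 mm²); Combining (union): only the r=3 cylinder at (16, 11.5) is present, so the union is just that shape — area = 27.00 mm². Overall, the cross-section is a single solid region. Net area = 27.00 mm².

27.00 mm²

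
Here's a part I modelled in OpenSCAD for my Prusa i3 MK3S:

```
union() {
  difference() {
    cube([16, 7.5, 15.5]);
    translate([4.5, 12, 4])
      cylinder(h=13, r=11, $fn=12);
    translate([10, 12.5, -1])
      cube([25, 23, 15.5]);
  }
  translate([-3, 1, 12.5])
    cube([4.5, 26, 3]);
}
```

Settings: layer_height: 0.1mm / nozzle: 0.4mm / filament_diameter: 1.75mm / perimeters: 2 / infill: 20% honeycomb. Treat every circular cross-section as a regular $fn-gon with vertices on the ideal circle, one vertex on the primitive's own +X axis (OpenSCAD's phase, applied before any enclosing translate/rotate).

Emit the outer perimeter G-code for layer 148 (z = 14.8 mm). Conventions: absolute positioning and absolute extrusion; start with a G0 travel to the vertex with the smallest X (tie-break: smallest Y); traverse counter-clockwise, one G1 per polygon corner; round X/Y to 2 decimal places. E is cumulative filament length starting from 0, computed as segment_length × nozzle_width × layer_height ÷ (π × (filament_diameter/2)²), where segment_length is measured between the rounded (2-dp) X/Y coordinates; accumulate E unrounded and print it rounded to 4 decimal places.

At z = 14.8 mm: the 16×7.5 cube contributes its full rectangle; the cylinder at (4.5, 12): section is a regular 12-gon, circumradius r=11; the cube at (10, 12.5) is absent (z outside [-1, 14.5]); Taking the first minus the rest: starting from the 16×7.5 cube, the r=11 cylinder at (4.5, 12) partially overlaps it — only the 70.50 mm² overlap (of its 363.00 mm²) is removed, clipping the outline — 1 connected region; the cube at (-3, 1) (footprint 4.5×26) is included at this height; Combining (union): the regions partially overlap (shared area 1.51 mm²), so overlapping operands fuse into one piece — 1 connected region. The outline is a single polygon with 12 vertices. Extrusion per mm of travel: 0.4 × 0.1 / (π × 0.875²) = 0.016630. Accumulating E over each segment gives final E = 1.6703.

G0 X-3.00 Y1.00 Z14.80
G1 X0.00 Y1.00 E0.0499
G1 X0.00 Y0.00 E0.0665
G1 X16.00 Y0.00 E0.3326
G1 X16.00 Y7.50 E0.4573
G1 X14.29 Y7.50 E0.4858
G1 X14.03 Y6.50 E0.5029
G1 X10.00 Y2.47 E0.5977
G1 X4.50 Y1.00 E0.6924
G1 X1.50 Y1.80 E0.7440
G1 X1.50 Y27.00 E1.1631
G1 X-3.00 Y27.00 E1.2379
G1 X-3.00 Y1.00 E1.6703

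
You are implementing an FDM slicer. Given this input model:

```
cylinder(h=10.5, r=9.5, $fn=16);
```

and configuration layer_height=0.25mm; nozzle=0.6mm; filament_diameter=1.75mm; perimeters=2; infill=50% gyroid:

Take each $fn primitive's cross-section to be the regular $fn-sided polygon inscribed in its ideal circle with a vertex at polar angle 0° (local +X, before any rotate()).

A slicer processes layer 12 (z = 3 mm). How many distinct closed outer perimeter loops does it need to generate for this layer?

At z = 3 mm: the r=9.5 cylinder contributes a regular 16-gon of circumradius 9.5. The result has 1 disconnected region.

1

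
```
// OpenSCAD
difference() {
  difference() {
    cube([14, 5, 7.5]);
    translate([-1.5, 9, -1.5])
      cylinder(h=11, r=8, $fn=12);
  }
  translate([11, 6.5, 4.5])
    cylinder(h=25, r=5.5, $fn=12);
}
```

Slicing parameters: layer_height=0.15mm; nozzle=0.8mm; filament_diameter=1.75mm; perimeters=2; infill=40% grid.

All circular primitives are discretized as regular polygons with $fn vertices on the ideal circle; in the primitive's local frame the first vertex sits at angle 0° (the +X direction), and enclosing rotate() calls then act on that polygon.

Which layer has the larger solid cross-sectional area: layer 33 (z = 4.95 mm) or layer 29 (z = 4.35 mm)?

layer 29 (z = 4.35 mm)

Layer 33 (z = 4.95): the 14×5 cube contributes its full rectangle (area 70.00 mm²); the cylinder at (-1.5, 9): section is a regular 12-gon, circumradius r=8 (area = (12/2)·8.000²·sin(360°/12) = 192.00 mm²); After the difference (first − rest): starting from the 14×5 cube (70.00 mm²), the r=8 cylinder at (-1.5, 9) partially overlaps it — only the 12.45 mm² overlap (of its 192.00 mm²) is removed, clipping the outline — area = 57.55 mm²; the r=5.5 cylinder at (11, 6.5) contributes a regular 12-gon of circumradius 5.5 (area = (12/2)·5.500²·sin(360°/12) = 90.75 mm²); Taking the first minus the rest: starting from that combined region (57.55 mm²), the r=5.5 cylinder at (11, 6.5) partially overlaps it — only the 25.51 mm² overlap (of its 90.75 mm²) is removed, clipping the outline — area = 32.04 mm². So its area = 32.04 mm². Layer 29 (z = 4.35): the cube (footprint 14×5) is included at this height (area 70.00 mm²); the r=8 cylinder at (-1.5, 9) contributes a regular 12-gon of circumradius 8 (area = (12/2)·8.000²·sin(360°/12) = 192.00 mm²); After the difference (first − rest): starting from the 14×5 cube (70.00 mm²), the r=8 cylinder at (-1.5, 9) partially overlaps it — only the 12.45 mm² overlap (of its 192.00 mm²) is removed, clipping the outline — area = 57.55 mm²; the cylinder at (11, 6.5) is not intersected at this z (z outside [4.5, 29.5]); Subtracting the remaining from the first: none of the subtracted shapes is present at this height, so that combined region is unchanged — area = 57.55 mm². So its area = 57.55 mm². Layer 29 is larger (57.55 vs 32.04 mm²).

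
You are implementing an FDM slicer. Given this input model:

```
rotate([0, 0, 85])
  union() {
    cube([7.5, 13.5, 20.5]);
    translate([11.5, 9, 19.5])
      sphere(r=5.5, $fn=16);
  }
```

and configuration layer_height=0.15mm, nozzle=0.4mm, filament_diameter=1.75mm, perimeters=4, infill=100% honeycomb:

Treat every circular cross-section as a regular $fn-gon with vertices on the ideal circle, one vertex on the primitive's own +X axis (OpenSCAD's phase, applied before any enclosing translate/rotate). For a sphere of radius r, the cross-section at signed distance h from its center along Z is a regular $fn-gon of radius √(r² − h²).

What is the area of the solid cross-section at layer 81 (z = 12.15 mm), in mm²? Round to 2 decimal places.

At z = 12.15 mm: the cube is present — its section is the full 7.5×13.5 rectangle (area 101.25 mm²); the sphere at (11.5, 9) does not reach this height (|z−center|=7.350 > r=5.5); Merging all regions: only the 7.5×13.5 cube is present, so the union is just that shape — area = 101.25 mm²; (rotated 85° about Z; rotation is an isometry so areas/perimeters/island counts are preserved). Overall, the cross-section is a single solid region. Net area = 101.25 mm².

101.25 mm²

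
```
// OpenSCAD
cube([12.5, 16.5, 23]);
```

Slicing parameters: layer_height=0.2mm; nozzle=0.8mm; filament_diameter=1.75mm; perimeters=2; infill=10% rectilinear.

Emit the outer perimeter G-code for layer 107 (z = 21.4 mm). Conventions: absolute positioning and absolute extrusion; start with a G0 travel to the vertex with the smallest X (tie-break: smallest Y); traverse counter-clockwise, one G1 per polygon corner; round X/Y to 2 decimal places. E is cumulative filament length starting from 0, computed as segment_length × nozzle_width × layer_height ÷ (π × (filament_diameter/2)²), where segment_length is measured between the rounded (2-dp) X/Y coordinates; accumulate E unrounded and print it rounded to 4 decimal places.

At z = 21.4 mm: the cube (footprint 12.5×16.5) is included at this height. The outline is a single polygon with 4 vertices. Extrusion per mm of travel: 0.8 × 0.2 / (π × 0.875²) = 0.066520. Accumulating E over each segment gives final E = 3.8582.

G0 X0.00 Y0.00 Z21.40
G1 X12.50 Y0.00 E0.8315
G1 X12.50 Y16.50 E1.9291
G1 X0.00 Y16.50 E2.7606
G1 X0.00 Y0.00 E3.8582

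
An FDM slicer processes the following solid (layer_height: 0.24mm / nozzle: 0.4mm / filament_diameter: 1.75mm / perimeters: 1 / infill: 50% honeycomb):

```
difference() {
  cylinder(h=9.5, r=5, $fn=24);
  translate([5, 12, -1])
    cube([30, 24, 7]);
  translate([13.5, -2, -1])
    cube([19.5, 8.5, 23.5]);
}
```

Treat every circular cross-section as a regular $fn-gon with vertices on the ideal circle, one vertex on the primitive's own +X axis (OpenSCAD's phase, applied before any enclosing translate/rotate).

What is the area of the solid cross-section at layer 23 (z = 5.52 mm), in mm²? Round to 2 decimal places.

77.65 mm²

At z = 5.52 mm: the r=5 cylinder contributes a regular 24-gon of circumradius 5 (area = (24/2)·5.000²·sin(360°/24) = 77.65 mm²); the cube at (5, 12) (footprint 30×24) is included at this height (area 720.00 mm²); the 19.5×8.5 cube at (13.5, -2) contributes its full rectangle (area 165.75 mm²); Taking the first minus the rest: starting from the r=5 cylinder (77.65 mm²), the 30×24 cube at (5, 12) misses the remaining region (no effect); the 19.5×8.5 cube at (13.5, -2) misses the remaining region (no effect) — area = 77.65 mm². Overall, the cross-section is a single solid region. Net area = 77.65 mm².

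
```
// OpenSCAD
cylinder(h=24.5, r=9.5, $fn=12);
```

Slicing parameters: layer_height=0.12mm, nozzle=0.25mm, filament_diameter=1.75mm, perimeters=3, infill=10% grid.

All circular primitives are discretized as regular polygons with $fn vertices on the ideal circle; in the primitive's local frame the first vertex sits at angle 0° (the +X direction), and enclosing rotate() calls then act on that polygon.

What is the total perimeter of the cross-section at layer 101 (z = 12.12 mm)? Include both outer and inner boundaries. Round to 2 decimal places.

59.01 mm

At z = 12.12 mm: the r=9.5 cylinder gives a regular 12-gon of circumradius 9.5 (constant along its height) (perimeter = 2·12·9.500·sin(180°/12) = 59.01 mm). Overall, the cross-section is a single solid region. Total boundary length (outer) = 59.01 mm.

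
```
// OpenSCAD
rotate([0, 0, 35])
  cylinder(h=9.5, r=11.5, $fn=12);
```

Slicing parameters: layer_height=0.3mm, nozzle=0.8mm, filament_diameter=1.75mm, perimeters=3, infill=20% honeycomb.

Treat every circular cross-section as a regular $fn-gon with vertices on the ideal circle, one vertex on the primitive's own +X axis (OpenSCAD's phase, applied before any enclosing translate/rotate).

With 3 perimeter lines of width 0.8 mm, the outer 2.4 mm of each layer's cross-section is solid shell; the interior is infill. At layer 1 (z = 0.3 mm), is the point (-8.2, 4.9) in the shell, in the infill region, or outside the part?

At z = 0.3 mm: the cylinder: section is a regular 12-gon, circumradius r=11.5; (whole slice rotated 35° about Z — lengths, areas and connectivity unchanged). Overall, the cross-section is a single solid region. Undo the 35° rotation: the query point maps to (-3.907, 8.717) in the un-rotated model frame. The nearest boundary edge runs (0.00, 11.50)→(-5.75, 9.96); distance from the point to it = 1.68 mm. The point is inside the cross-section, 1.68 mm from the nearest boundary — within the 2.4 mm shell band (3 × 0.8).

shell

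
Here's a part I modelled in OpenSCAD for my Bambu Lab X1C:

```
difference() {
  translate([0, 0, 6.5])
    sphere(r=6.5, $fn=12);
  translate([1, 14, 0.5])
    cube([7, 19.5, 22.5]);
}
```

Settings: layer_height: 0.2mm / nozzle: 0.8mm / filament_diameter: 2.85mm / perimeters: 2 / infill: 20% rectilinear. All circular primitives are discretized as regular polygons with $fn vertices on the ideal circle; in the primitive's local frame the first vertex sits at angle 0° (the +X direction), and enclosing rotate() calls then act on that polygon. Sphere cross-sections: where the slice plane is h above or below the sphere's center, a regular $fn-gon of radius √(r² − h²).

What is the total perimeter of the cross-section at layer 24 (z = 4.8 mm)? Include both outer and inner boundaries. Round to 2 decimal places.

38.97 mm

At z = 4.8 mm: the r=6.5 sphere contributes a regular 12-gon of circumradius √(6.5²−1.7²) = 6.274 (perimeter = 2·12·6.274·sin(180°/12) = 38.97 mm); the cube at (1, 14) (footprint 7×19.5) is included at this height (perimeter 53.00 mm); After the difference (first − rest): starting from the r=6.5 sphere, the 7×19.5 cube at (1, 14) misses the remaining region (no effect) — boundary = 38.97 mm. Overall, the cross-section is a single solid region. Total boundary length (outer) = 38.97 mm.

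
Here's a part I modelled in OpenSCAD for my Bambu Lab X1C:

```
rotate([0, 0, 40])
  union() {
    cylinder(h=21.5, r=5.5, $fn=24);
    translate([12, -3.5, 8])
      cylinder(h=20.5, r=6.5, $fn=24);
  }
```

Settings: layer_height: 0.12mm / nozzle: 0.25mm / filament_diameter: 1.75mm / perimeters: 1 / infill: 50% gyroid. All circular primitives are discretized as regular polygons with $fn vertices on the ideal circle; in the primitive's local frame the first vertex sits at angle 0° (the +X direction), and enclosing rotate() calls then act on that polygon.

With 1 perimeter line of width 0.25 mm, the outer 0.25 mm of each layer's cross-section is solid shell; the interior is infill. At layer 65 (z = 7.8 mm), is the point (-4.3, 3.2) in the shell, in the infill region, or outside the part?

shell

At z = 7.8 mm: the cylinder: section is a regular 24-gon, circumradius r=5.5; the cylinder at (12, -3.5) is absent (z outside [8, 28.5]); Merging all regions: only the r=5.5 cylinder is present, so the union is just that shape — 1 connected region; (whole slice rotated 40° about Z — lengths, areas and connectivity unchanged). Overall, the cross-section is a single solid region. Undo the 40° rotation: the query point maps to (-1.237, 5.215) in the un-rotated model frame. The nearest boundary edge runs (0.00, 5.50)→(-1.42, 5.31); distance from the point to it = 0.12 mm. The point is inside the cross-section, 0.12 mm from the nearest boundary — within the 0.25 mm shell band (1 × 0.25).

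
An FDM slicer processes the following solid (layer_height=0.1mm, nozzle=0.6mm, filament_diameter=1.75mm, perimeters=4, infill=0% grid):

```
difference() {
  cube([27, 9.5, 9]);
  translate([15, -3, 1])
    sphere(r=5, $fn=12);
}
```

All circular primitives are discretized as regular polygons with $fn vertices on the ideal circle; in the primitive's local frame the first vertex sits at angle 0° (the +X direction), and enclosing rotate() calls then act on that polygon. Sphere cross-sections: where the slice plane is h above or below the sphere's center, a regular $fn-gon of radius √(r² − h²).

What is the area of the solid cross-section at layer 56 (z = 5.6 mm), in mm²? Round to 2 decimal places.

At z = 5.6 mm: the cube (footprint 27×9.5) is included at this height (area 256.50 mm²); the r=5 sphere at (15, -3) slices to a regular 12-gon of circumradius 1.960 (√(r²−h²) with h=4.6 from center) (area = (12/2)·1.960²·sin(360°/12) = 11.52 mm²); Taking the first minus the rest: starting from the 27×9.5 cube (256.50 mm²), the r=5 sphere at (15, -3) misses the remaining region (no effect) — area = 256.50 mm². Overall, the cross-section is a single solid region. Net area = 256.50 mm².

256.50 mm²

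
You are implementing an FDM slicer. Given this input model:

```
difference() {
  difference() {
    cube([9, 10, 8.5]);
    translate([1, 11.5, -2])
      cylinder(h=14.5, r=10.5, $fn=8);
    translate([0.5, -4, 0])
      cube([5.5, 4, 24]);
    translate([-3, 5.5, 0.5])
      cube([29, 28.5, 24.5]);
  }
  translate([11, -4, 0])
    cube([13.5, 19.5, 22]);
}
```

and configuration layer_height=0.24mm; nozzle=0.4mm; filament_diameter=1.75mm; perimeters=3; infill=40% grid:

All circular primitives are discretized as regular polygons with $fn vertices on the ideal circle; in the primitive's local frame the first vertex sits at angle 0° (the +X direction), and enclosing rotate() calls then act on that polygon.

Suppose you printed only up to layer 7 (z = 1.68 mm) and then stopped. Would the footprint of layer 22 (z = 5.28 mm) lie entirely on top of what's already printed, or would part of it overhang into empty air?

Compare the two slices. At z = 1.68: the cube (footprint 9×10) is included at this height (area 90.00 mm²); the r=10.5 cylinder at (1, 11.5) gives a regular 8-gon of circumradius 10.5 (constant along its height) (area = (8/2)·10.500²·sin(360°/8) = 311.83 mm²); the cube at (0.5, -4) is present — its section is the full 5.5×4 rectangle (area 22.00 mm²); the cube at (-3, 5.5) is present — its section is the full 29×28.5 rectangle (area 826.50 mm²); After the difference (first − rest): starting from the 9×10 cube (90.00 mm²), the r=10.5 cylinder at (1, 11.5) partially overlaps it — only the 67.21 mm² overlap (of its 311.83 mm²) is removed, clipping the outline; the 5.5×4 cube at (0.5, -4) misses the remaining region (no effect); the 29×28.5 cube at (-3, 5.5) misses the remaining region (no effect) — area = 22.79 mm²; the cube at (11, -4) is present — its section is the full 13.5×19.5 rectangle (area 263.25 mm²); After the difference (first − rest): starting from that combined region (22.79 mm²), the 13.5×19.5 cube at (11, -4) misses the remaining region (no effect) — area = 22.79 mm². At z = 5.28: the cube is present — its section is the full 9×10 rectangle (area 90.00 mm²); the r=10.5 cylinder at (1, 11.5) gives a regular 8-gon of circumradius 10.5 (constant along its height) (area = (8/2)·10.500²·sin(360°/8) = 311.83 mm²); the 5.5×4 cube at (0.5, -4) contributes its full rectangle (area 22.00 mm²); the cube at (-3, 5.5) (footprint 29×28.5) is included at this height (area 826.50 mm²); After the difference (first − rest): starting from the 9×10 cube (90.00 mm²), the r=10.5 cylinder at (1, 11.5) partially overlaps it — only the 67.21 mm² overlap (of its 311.83 mm²) is removed, clipping the outline; the 5.5×4 cube at (0.5, -4) misses the remaining region (no effect); the 29×28.5 cube at (-3, 5.5) misses the remaining region (no effect) — area = 22.79 mm²; the cube at (11, -4) is present — its section is the full 13.5×19.5 rectangle (area 263.25 mm²); After the difference (first − rest): starting from the result so far (22.79 mm²), the 13.5×19.5 cube at (11, -4) misses the remaining region (no effect) — area = 22.79 mm². Checking containment: the cross-section at z = 5.28 is a subset of the cross-section at z = 1.68.

entirely on top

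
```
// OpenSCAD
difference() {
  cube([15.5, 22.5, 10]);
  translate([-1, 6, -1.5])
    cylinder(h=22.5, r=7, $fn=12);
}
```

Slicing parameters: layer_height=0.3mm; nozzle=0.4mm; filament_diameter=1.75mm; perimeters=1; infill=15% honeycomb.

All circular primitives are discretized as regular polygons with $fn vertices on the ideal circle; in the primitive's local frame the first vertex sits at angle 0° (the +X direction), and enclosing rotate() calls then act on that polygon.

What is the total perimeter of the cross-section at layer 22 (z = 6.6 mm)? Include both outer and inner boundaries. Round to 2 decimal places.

At z = 6.6 mm: the cube (footprint 15.5×22.5) is included at this height (perimeter 76.00 mm); the cylinder at (-1, 6): section is a regular 12-gon, circumradius r=7 (perimeter = 2·12·7.000·sin(180°/12) = 43.48 mm); After the difference (first − rest): starting from the 15.5×22.5 cube, the r=7 cylinder at (-1, 6) partially overlaps it — only the 58.77 mm² overlap (of its 147.00 mm²) is removed, clipping the outline — boundary = 77.70 mm. Overall, the cross-section is a single solid region. Total boundary length (outer) = 77.70 mm.

77.70 mm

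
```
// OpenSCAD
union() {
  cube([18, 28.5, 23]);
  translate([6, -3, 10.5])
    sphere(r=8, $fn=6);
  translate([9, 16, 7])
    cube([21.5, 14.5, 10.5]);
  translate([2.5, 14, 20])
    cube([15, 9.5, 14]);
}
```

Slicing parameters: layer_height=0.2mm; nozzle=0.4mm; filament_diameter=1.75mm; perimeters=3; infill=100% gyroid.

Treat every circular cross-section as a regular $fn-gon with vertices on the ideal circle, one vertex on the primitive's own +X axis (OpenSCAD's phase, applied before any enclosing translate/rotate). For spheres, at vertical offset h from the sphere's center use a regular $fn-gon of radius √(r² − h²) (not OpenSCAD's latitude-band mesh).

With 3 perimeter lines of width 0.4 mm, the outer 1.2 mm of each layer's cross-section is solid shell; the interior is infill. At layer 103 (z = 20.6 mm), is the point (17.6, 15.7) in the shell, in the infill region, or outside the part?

At z = 20.6 mm: the cube (footprint 18×28.5) is included at this height; the sphere at (6, -3) does not reach this height (|z−center|=10.100 > r=8); the cube at (9, 16) is not intersected at this z (z outside [7, 17.5]); the 15×9.5 cube at (2.5, 14) contributes its full rectangle; Merging all regions: the 15×9.5 cube at (2.5, 14) lies entirely inside the 18×28.5 cube, so the union is just the 18×28.5 cube — 1 connected region. Overall, the cross-section is a single solid region. The nearest boundary edge runs (18.00, 28.50)→(18.00, 0.00); distance from the point to it = 0.40 mm. The point is inside the cross-section, 0.40 mm from the nearest boundary — within the 1.2 mm shell band (3 × 0.4).

shell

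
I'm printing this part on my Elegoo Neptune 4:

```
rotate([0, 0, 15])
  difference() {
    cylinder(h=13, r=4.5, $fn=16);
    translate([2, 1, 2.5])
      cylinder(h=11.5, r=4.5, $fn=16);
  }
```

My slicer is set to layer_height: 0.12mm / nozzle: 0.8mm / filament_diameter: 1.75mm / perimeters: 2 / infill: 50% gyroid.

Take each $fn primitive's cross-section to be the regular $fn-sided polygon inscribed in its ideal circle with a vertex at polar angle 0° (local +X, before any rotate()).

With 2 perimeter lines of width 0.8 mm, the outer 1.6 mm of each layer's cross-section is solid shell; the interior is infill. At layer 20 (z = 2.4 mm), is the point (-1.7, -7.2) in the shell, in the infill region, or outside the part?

outside

At z = 2.4 mm: the r=4.5 cylinder contributes a regular 16-gon of circumradius 4.5; the cylinder at (2, 1) is not intersected at this z (z outside [2.5, 14]); After the difference (first − rest): none of the subtracted shapes is present at this height, so the r=4.5 cylinder is unchanged — 1 connected region; (whole slice rotated 15° about Z — lengths, areas and connectivity unchanged). Overall, the cross-section is a single solid region. Undo the 15° rotation: the query point maps to (-3.506, -6.515) in the un-rotated model frame. The nearest boundary edge runs (-3.18, -3.18)→(-1.72, -4.16); distance from the point to it = 2.95 mm. The point is not inside any of the regions above, so it lies outside the cross-section (2.95 mm from the nearest boundary).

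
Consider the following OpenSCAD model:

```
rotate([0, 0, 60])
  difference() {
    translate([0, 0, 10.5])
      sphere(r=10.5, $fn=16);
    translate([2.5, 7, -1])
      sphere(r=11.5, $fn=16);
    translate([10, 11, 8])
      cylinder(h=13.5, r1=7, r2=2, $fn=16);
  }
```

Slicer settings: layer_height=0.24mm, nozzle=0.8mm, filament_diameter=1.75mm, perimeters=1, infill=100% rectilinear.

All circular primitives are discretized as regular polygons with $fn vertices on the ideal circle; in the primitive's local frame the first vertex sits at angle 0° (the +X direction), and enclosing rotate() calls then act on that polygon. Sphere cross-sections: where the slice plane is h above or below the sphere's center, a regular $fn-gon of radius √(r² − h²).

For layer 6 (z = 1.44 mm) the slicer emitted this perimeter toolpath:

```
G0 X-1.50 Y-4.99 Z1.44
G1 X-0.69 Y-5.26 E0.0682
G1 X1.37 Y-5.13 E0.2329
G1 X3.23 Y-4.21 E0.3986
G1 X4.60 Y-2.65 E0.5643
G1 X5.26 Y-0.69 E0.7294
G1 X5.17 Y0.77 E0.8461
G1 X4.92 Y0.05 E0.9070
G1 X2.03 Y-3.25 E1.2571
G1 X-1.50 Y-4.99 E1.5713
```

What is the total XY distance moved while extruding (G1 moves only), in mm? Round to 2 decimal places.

Sum the Euclidean lengths of each G1 segment: total = 19.68 mm.

19.68 mm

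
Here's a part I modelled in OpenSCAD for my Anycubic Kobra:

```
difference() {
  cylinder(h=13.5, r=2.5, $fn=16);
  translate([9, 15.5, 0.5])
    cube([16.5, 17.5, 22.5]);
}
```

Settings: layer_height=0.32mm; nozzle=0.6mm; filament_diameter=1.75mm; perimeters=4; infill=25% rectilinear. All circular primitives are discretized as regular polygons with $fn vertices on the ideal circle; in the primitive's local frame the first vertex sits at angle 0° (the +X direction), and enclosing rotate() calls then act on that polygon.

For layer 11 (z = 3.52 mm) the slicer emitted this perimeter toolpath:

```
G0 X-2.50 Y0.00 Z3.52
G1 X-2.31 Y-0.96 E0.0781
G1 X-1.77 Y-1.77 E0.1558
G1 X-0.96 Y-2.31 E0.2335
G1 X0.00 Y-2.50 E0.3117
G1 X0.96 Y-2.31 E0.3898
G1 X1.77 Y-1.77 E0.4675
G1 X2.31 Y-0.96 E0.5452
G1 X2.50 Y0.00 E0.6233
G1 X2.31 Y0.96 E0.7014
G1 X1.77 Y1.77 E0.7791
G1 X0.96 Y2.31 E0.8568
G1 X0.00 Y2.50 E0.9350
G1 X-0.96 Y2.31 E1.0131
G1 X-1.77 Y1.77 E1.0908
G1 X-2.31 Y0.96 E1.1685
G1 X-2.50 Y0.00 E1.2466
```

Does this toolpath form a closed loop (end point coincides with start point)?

Start point (G0): (-2.50, 0.00). End point (last G1): the path returns to the start — closed.

yes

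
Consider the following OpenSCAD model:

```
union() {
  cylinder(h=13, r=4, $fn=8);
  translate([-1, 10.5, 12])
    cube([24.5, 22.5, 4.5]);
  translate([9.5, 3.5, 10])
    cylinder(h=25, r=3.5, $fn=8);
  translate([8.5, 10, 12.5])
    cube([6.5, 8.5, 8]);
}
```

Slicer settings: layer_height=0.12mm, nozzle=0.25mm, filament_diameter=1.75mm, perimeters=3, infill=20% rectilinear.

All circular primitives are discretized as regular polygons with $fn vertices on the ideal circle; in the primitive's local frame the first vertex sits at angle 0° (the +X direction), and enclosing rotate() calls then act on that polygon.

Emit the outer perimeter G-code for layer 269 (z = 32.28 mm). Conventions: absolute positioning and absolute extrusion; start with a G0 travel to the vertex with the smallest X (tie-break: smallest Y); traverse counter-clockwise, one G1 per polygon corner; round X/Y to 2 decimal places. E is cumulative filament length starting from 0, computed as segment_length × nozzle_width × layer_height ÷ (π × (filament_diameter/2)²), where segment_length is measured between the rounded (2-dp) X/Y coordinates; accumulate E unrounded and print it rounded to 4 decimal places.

At z = 32.28 mm: the cylinder does not reach this height (z outside [0, 13]); the cube at (-1, 10.5) does not reach this height (z outside [12, 16.5]); the r=3.5 cylinder at (9.5, 3.5) gives a regular 8-gon of circumradius 3.5 (constant along its height); the cube at (8.5, 10) does not reach this height (z outside [12.5, 20.5]); Combining (union): only the r=3.5 cylinder at (9.5, 3.5) is present, so the union is just that shape — 1 connected region. The outline is a single polygon with 8 vertices. Extrusion per mm of travel: 0.25 × 0.12 / (π × 0.875²) = 0.012473. Accumulating E over each segment gives final E = 0.2670.

G0 X6.00 Y3.50 Z32.28
G1 X7.03 Y1.03 E0.0334
G1 X9.50 Y0.00 E0.0668
G1 X11.97 Y1.03 E0.1001
G1 X13.00 Y3.50 E0.1335
G1 X11.97 Y5.97 E0.1669
G1 X9.50 Y7.00 E0.2003
G1 X7.03 Y5.97 E0.2336
G1 X6.00 Y3.50 E0.2670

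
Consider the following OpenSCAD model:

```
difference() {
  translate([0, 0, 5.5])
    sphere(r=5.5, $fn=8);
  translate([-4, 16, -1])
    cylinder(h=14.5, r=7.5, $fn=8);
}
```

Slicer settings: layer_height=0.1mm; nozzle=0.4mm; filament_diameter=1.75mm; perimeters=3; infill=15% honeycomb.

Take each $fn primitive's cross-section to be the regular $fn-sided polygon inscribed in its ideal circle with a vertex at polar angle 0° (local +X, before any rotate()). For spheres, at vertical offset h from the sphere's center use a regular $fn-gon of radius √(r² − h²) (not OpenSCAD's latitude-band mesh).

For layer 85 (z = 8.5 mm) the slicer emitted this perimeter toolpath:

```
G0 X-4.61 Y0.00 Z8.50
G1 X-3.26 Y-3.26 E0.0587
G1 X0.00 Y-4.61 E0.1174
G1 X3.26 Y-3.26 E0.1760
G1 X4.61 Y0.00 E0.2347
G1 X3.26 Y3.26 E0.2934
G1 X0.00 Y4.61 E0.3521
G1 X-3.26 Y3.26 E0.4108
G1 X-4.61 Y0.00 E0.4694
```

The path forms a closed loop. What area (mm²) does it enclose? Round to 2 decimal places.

Apply the shoelace formula to the sequence of (X, Y) vertices; enclosed area = 60.11 mm².

60.11 mm²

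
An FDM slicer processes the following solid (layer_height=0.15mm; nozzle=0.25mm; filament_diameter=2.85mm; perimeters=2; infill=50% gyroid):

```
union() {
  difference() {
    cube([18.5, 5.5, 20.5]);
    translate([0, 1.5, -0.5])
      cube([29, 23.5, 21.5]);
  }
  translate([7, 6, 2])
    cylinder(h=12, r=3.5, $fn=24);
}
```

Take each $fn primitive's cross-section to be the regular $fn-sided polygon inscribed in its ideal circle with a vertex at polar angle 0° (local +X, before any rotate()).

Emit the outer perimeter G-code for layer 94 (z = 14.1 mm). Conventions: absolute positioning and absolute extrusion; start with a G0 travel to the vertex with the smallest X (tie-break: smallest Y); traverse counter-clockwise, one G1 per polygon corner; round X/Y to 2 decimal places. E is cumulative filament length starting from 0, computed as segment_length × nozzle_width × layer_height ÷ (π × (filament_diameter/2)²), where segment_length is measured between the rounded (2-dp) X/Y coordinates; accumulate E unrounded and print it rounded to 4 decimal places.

At z = 14.1 mm: the 18.5×5.5 cube contributes its full rectangle; the 29×23.5 cube at (0, 1.5) contributes its full rectangle; After the difference (first − rest): starting from the 18.5×5.5 cube, the 29×23.5 cube at (0, 1.5) partially overlaps it — only the 74.00 mm² overlap (of its 681.50 mm²) is removed, clipping the outline — 1 connected region; the cylinder at (7, 6) is not intersected at this z (z outside [2, 14]); Merging all regions: only the result so far is present, so the union is just that shape — 1 connected region. The outline is a single polygon with 4 vertices. Extrusion per mm of travel: 0.25 × 0.15 / (π × 1.425²) = 0.005878. Accumulating E over each segment gives final E = 0.2351.

G0 X0.00 Y0.00 Z14.10
G1 X18.50 Y0.00 E0.1087
G1 X18.50 Y1.50 E0.1176
G1 X0.00 Y1.50 E0.2263
G1 X0.00 Y0.00 E0.2351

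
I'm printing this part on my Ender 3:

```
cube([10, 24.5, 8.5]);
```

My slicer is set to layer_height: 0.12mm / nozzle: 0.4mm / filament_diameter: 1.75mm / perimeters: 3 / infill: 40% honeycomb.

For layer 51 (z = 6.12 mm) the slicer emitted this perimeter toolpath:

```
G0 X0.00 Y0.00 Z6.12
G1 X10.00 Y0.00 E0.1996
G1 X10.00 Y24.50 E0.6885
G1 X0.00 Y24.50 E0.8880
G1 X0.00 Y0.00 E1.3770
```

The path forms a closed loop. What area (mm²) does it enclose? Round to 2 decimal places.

245.00 mm²

Apply the shoelace formula to the sequence of (X, Y) vertices; enclosed area = 245.00 mm².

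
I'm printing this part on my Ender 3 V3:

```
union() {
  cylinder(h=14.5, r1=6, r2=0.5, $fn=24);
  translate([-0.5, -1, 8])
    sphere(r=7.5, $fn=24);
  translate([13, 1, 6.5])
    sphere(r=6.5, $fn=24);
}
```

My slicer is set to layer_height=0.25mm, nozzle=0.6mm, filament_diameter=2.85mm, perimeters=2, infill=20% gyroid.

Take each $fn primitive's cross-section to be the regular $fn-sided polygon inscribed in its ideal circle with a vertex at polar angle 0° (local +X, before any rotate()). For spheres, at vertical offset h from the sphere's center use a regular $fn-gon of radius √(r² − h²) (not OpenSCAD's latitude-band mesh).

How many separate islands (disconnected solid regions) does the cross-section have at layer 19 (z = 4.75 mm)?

2

At z = 4.75 mm: the cone (r1=6→r2=0.5) has section circumradius 4.198 here — a regular 24-gon; the r=7.5 sphere at (-0.5, -1) contributes a regular 24-gon of circumradius √(7.5²−3.25²) = 6.759; the r=6.5 sphere at (13, 1) contributes a regular 24-gon of circumradius √(6.5²−1.75²) = 6.260; Merging all regions: the regions partially overlap (shared area 54.74 mm²), so overlapping operands fuse into one piece — 2 connected regions. Overall, the cross-section has 2 separate islands. Island count = 2.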